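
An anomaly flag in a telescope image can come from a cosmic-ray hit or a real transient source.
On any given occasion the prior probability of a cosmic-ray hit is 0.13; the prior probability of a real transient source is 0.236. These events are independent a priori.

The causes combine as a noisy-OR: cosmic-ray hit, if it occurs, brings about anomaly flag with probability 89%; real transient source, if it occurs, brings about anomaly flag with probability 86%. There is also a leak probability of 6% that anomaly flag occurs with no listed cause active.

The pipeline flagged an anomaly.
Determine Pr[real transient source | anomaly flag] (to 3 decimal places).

Pr[real transient source | anomaly flag] ≈ 0.618

Under noisy-OR, P(anomaly flag | causes) = 1 − (1−0.06)·∏(1−qᵢ) over the active causes.
Enumerate the 4 (cosmic-ray hit, real transient source) configurations and weight by the priors:
  P(anomaly flag) = 0.06*0.87*0.764 + 0.8684*0.87*0.236 + 0.8966*0.13*0.764 + 0.985524*0.13*0.236
        = 0.039881 + 0.178300 + 0.089050 + 0.030236 = 0.337467
Keeping only the real transient source-present terms gives 0.208536, so
  P(real transient source | anomaly flag) = 0.208536 / 0.337467 ≈ 0.618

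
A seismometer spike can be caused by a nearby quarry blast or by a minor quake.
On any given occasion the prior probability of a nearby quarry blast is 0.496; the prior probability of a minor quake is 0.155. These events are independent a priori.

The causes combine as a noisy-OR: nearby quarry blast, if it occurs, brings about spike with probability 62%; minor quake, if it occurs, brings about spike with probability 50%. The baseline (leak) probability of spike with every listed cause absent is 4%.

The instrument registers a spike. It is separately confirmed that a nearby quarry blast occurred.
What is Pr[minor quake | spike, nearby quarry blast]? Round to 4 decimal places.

Pr[minor quake | spike, nearby quarry blast] ≈ 0.1910

Under noisy-OR, P(spike | causes) = 1 − (1−0.04)·∏(1−qᵢ) over the active causes.
For the numerator, keep only minor quake=true terms: 0.8176*0.155 = 0.126728
The normalizing constant is 0.6352*0.845 + 0.8176*0.155 = 0.663472
Posterior = 0.126728 / 0.663472 ≈ 0.1910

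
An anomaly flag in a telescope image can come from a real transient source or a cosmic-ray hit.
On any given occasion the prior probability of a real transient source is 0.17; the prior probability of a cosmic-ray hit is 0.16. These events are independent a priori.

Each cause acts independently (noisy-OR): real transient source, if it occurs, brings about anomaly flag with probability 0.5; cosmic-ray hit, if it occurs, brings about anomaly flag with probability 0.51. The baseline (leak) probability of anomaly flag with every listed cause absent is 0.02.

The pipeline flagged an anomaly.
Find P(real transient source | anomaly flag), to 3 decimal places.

P(real transient source | anomaly flag) ≈ 0.530

Under noisy-OR, P(anomaly flag | causes) = 1 − (1−0.02)·∏(1−qᵢ) over the active causes.
P(anomaly flag) = 0.02*0.83*0.84 + 0.5198*0.83*0.16 + 0.51*0.17*0.84 + 0.7599*0.17*0.16 = 0.013944 + 0.069029 + 0.072828 + 0.020669 = 0.176470
Restricting to configurations with real transient source present: 0.072828 + 0.020669 = 0.093497.
P(real transient source | anomaly flag) = 0.093497 / 0.176470 ≈ 0.530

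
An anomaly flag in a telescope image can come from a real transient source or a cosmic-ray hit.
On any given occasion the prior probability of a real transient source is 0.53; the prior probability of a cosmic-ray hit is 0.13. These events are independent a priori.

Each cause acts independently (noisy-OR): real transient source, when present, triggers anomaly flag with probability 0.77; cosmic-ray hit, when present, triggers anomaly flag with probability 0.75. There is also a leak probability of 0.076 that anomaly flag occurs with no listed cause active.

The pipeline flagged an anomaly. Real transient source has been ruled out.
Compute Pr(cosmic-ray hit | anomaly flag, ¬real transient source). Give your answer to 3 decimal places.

Pr(cosmic-ray hit | anomaly flag, ¬real transient source) ≈ 0.602

Under noisy-OR, P(anomaly flag | causes) = 1 − (1−0.076)·∏(1−qᵢ) over the active causes.
Numerator (weight on configurations with cosmic-ray hit): 0.769·0.13 = 0.099970
The normalizing constant is 0.076·0.87 + 0.769·0.13 = 0.166090
Posterior = 0.099970 / 0.166090 ≈ 0.602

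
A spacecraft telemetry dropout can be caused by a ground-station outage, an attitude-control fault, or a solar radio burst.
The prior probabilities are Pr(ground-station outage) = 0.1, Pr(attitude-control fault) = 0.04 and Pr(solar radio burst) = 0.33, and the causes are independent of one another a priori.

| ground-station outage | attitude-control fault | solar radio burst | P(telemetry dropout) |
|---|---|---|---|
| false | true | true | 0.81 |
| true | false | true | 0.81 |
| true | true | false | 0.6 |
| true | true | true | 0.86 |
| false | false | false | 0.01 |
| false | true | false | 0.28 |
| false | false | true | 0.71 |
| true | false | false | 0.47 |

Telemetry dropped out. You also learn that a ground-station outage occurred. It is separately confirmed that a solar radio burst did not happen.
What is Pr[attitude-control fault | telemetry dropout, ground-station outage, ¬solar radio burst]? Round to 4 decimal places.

For the numerator, keep only attitude-control fault=true terms: 0.6*0.04 = 0.024000
Normalizer over all consistent configurations: 0.47*0.96 + 0.6*0.04 = 0.475200
P(attitude-control fault | telemetry dropout, ground-station outage, ¬solar radio burst) = 0.024000/0.475200 ≈ 0.0505

Pr[attitude-control fault | telemetry dropout, ground-station outage, ¬solar radio burst] ≈ 0.0505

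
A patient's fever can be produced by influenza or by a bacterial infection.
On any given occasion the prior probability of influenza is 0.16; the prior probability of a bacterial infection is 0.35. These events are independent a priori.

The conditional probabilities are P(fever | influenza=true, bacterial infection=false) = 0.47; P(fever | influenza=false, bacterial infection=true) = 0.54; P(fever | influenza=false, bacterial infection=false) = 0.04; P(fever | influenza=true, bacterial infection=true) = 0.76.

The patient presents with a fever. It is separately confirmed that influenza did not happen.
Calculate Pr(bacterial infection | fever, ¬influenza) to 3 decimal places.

Pr(bacterial infection | fever, ¬influenza) ≈ 0.879

Weight on bacterial infection=true, given the evidence: 0.54·0.35 = 0.189000
Normalizer over all consistent configurations: 0.04·0.65 + 0.54·0.35 = 0.215000
P(bacterial infection | fever, ¬influenza) = 0.189000/0.215000 ≈ 0.879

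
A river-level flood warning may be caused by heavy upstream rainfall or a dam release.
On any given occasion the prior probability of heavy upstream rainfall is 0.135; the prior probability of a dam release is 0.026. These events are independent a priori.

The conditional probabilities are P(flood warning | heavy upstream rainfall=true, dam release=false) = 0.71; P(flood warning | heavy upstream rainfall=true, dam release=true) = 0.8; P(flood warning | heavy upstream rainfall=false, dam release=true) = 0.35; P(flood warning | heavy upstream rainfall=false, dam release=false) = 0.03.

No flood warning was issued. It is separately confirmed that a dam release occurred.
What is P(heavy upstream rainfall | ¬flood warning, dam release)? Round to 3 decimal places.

P(heavy upstream rainfall | ¬flood warning, dam release) ≈ 0.046

P(¬flood warning | dam release) = 0.65*0.865 + 0.2*0.135 = 0.562250 + 0.027000 = 0.589250
The heavy upstream rainfall-present share is 0.2*0.135 = 0.027000.
P(heavy upstream rainfall | ¬flood warning, dam release) = 0.027000 / 0.589250 ≈ 0.046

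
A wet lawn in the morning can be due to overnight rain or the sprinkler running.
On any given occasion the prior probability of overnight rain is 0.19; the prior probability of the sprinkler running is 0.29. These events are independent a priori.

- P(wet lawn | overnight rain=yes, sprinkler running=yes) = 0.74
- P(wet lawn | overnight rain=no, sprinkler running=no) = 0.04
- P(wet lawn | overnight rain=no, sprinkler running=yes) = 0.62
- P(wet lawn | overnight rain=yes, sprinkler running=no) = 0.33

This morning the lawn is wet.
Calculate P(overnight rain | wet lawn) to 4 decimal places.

P(overnight rain | wet lawn) ≈ 0.3359

P(wet lawn) = 0.04·0.81·0.71 + 0.62·0.81·0.29 + 0.33·0.19·0.71 + 0.74·0.19·0.29 = 0.023004 + 0.145638 + 0.044517 + 0.040774 = 0.253933
Of this, 0.085291 comes from 0.044517 + 0.040774 (the overnight rain=true cases).
Hence the posterior is 0.085291/0.253933 ≈ 0.3359.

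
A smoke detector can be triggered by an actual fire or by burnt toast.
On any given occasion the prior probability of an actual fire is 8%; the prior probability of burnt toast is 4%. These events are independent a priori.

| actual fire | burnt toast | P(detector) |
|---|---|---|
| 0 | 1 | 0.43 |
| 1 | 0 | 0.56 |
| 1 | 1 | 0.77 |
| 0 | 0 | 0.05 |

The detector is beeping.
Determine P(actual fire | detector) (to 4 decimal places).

For the numerator, keep only actual fire=true terms: 0.043008 + 0.002464 = 0.045472
Denominator P(detector): 0.05·0.92·0.96 + 0.43·0.92·0.04 + 0.56·0.08·0.96 + 0.77·0.08·0.04 = 0.105456
Posterior = 0.045472 / 0.105456 ≈ 0.4312

P(actual fire | detector) ≈ 0.4312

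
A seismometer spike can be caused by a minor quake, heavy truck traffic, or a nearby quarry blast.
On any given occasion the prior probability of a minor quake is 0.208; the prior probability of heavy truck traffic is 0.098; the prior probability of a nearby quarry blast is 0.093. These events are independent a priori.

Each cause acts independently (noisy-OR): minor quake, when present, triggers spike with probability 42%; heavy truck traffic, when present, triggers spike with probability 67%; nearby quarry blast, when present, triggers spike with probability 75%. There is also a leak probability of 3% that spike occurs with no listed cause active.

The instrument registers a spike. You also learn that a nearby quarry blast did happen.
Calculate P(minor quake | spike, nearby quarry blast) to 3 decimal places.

P(minor quake | spike, nearby quarry blast) ≈ 0.228

Under noisy-OR, P(spike | causes) = 1 − (1−0.03)·∏(1−qᵢ) over the active causes.
Enumerate the 4 (minor quake, heavy truck traffic) configurations and weight by the priors:
  P(spike | nearby quarry blast) = 0.7575·0.792·0.902 + 0.919975·0.792·0.098 + 0.85935·0.208·0.902 + 0.953585·0.208·0.098
        = 0.541146 + 0.071405 + 0.161228 + 0.019438 = 0.793217
Keeping only the minor quake-present terms gives 0.180666, so
  P(minor quake | spike, nearby quarry blast) = 0.180666 / 0.793217 ≈ 0.228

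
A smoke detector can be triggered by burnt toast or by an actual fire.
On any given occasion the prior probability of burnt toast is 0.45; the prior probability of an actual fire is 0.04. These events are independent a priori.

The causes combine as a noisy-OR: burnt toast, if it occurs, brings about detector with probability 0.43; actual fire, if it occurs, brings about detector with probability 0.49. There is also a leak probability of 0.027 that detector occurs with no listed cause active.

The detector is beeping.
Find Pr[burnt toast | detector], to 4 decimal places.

Pr[burnt toast | detector] ≈ 0.8901

Under noisy-OR, P(detector | causes) = 1 − (1−0.027)·∏(1−qᵢ) over the active causes.
P(detector) = 0.027×0.55×0.96 + 0.50377×0.55×0.04 + 0.44539×0.45×0.96 + 0.717149×0.45×0.04 = 0.014256 + 0.011083 + 0.192408 + 0.012909 = 0.230656
The burnt toast-present share is 0.192408 + 0.012909 = 0.205317.
P(burnt toast | detector) = 0.205317 / 0.230656 ≈ 0.8901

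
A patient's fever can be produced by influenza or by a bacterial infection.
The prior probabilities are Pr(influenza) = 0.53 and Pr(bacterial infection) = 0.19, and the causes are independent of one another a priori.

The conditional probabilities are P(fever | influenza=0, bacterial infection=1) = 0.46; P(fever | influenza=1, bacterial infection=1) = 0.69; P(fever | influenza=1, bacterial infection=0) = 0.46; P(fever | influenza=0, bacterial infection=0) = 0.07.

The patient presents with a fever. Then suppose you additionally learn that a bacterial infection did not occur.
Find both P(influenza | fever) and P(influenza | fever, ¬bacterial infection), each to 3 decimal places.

P(influenza | fever) ≈ 0.798; P(influenza | fever, ¬bacterial infection) ≈ 0.881

Numerator (weight on configurations with influenza): 0.197478 + 0.069483 = 0.266961
Denominator P(fever): 0.07·0.47·0.81 + 0.46·0.47·0.19 + 0.46·0.53·0.81 + 0.69·0.53·0.19 = 0.334688
P(influenza | fever) = 0.266961/0.334688 ≈ 0.798

With the extra evidence:
Weight on influenza=true, given the evidence: 0.46*0.53 = 0.243800
The normalizing constant is 0.07*0.47 + 0.46*0.53 = 0.276700
P(influenza | fever, ¬bacterial infection) = 0.243800/0.276700 ≈ 0.881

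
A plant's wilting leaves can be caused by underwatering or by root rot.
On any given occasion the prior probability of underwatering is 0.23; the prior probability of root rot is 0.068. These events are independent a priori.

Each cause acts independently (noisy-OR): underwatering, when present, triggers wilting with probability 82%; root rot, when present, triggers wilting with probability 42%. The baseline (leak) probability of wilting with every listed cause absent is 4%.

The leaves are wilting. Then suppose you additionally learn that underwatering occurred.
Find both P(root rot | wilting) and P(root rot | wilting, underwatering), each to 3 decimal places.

P(root rot | wilting) ≈ 0.153; P(root rot | wilting, underwatering) ≈ 0.074

Under noisy-OR, P(wilting | causes) = 1 − (1−0.04)·∏(1−qᵢ) over the active causes.
Enumerate the 4 (underwatering, root rot) configurations and weight by the priors:
  P(wilting) = 0.04*0.77*0.932 + 0.4432*0.77*0.068 + 0.8272*0.23*0.932 + 0.899776*0.23*0.068
        = 0.028706 + 0.023206 + 0.177319 + 0.014072 = 0.243303
Configurations with root rot contribute 0.037278, so
  P(root rot | wilting) = 0.037278 / 0.243303 ≈ 0.153

With the extra evidence:
By total probability over both values of root rot:
  P(wilting | underwatering) = 0.8272×0.932 + 0.899776×0.068
        = 0.770950 + 0.061185 = 0.832135
Keeping only the root rot-present terms gives 0.061185, so
  P(root rot | wilting, underwatering) = 0.061185 / 0.832135 ≈ 0.074
The drop from 0.153 to 0.074 is the explaining-away (discounting) effect.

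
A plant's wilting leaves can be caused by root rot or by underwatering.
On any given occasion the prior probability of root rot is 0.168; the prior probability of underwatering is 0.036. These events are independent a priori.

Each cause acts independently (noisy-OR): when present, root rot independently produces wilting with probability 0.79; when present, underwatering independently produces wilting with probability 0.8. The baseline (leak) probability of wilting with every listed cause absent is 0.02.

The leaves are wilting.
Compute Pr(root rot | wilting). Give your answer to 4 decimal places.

Pr(root rot | wilting) ≈ 0.7701

Under noisy-OR, P(wilting | causes) = 1 − (1−0.02)·∏(1−qᵢ) over the active causes.
Numerator (weight on configurations with root rot): 0.128622 + 0.005799 = 0.134421
Denominator P(wilting): 0.02×0.832×0.964 + 0.804×0.832×0.036 + 0.7942×0.168×0.964 + 0.95884×0.168×0.036 = 0.174543
Posterior = 0.134421 / 0.174543 ≈ 0.7701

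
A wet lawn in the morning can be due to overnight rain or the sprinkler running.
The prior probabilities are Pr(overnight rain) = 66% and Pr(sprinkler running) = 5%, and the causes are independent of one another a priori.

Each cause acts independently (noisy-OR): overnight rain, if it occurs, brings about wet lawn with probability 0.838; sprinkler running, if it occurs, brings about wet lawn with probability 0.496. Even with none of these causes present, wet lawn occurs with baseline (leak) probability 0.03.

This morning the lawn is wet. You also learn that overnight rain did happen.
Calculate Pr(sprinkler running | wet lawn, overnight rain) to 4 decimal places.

Pr(sprinkler running | wet lawn, overnight rain) ≈ 0.0544

Under noisy-OR, P(wet lawn | causes) = 1 − (1−0.03)·∏(1−qᵢ) over the active causes.
P(wet lawn | overnight rain) = 0.84286·0.95 + 0.920801·0.05 = 0.800717 + 0.046040 = 0.846757
The sprinkler running-present share is 0.920801·0.05 = 0.046040.
So P(sprinkler running | wet lawn, overnight rain) = 0.046040/0.846757 ≈ 0.0544.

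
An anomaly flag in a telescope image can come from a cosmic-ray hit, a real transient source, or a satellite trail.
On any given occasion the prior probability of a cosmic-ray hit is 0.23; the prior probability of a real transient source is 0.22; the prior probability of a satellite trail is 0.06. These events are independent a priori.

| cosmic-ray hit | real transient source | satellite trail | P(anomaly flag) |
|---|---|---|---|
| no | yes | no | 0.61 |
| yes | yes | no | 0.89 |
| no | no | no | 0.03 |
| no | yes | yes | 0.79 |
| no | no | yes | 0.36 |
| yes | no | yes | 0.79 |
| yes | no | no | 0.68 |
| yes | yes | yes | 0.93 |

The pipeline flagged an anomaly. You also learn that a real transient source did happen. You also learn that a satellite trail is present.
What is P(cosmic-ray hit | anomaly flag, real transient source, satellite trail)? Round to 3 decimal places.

P(cosmic-ray hit | anomaly flag, real transient source, satellite trail) ≈ 0.260

Sum P(anomaly flag|·) weighted by the priors over both values of cosmic-ray hit:
  P(anomaly flag | real transient source, satellite trail) = 0.79*0.77 + 0.93*0.23
        = 0.608300 + 0.213900 = 0.822200
Configurations with cosmic-ray hit contribute 0.213900, so
  P(cosmic-ray hit | anomaly flag, real transient source, satellite trail) = 0.213900 / 0.822200 ≈ 0.260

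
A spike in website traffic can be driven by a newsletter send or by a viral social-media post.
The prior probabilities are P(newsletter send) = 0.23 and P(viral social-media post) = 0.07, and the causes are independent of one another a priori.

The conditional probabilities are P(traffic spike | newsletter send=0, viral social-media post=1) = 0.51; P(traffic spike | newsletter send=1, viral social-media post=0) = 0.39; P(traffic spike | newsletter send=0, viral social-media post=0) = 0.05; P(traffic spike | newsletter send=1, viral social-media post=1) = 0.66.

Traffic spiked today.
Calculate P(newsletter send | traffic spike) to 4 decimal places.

P(newsletter send | traffic spike) ≈ 0.5977

P(traffic spike) = 0.05*0.77*0.93 + 0.51*0.77*0.07 + 0.39*0.23*0.93 + 0.66*0.23*0.07 = 0.035805 + 0.027489 + 0.083421 + 0.010626 = 0.157341
Of this, 0.094047 comes from 0.083421 + 0.010626 (the newsletter send=true cases).
P(newsletter send | traffic spike) = 0.094047 / 0.157341 ≈ 0.5977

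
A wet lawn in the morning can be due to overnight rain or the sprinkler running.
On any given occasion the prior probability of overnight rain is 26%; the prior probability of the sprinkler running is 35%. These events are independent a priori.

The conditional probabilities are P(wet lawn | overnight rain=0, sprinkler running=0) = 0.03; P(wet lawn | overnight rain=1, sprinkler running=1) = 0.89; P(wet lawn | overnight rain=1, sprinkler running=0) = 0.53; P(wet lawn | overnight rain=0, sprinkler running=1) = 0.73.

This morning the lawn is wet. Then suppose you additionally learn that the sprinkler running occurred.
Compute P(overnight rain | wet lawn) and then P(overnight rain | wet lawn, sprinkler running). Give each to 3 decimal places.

For the numerator, keep only overnight rain=true terms: 0.089570 + 0.080990 = 0.170560
Normalizer over all consistent configurations: 0.03×0.74×0.65 + 0.73×0.74×0.35 + 0.53×0.26×0.65 + 0.89×0.26×0.35 = 0.374060
Posterior = 0.170560 / 0.374060 ≈ 0.456

Now also conditioning on sprinkler running=true:
P(wet lawn | sprinkler running) = 0.73·0.74 + 0.89·0.26 = 0.540200 + 0.231400 = 0.771600
Restricting to configurations with overnight rain present: 0.89·0.26 = 0.231400.
So P(overnight rain | wet lawn, sprinkler running) = 0.231400/0.771600 ≈ 0.300.

P(overnight rain | wet lawn) ≈ 0.456; P(overnight rain | wet lawn, sprinkler running) ≈ 0.300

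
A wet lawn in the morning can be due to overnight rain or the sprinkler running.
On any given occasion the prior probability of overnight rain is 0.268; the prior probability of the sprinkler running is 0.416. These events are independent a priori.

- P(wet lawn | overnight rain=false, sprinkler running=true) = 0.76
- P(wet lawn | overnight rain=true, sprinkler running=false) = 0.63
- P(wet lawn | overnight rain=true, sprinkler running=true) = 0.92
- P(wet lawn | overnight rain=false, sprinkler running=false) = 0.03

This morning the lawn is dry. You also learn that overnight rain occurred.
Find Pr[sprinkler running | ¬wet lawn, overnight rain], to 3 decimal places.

Numerator (weight on configurations with sprinkler running): 0.08*0.416 = 0.033280
Denominator P(¬wet lawn | overnight rain): 0.37*0.584 + 0.08*0.416 = 0.249360
P(sprinkler running | ¬wet lawn, overnight rain) = 0.033280/0.249360 ≈ 0.133

Pr[sprinkler running | ¬wet lawn, overnight rain] ≈ 0.133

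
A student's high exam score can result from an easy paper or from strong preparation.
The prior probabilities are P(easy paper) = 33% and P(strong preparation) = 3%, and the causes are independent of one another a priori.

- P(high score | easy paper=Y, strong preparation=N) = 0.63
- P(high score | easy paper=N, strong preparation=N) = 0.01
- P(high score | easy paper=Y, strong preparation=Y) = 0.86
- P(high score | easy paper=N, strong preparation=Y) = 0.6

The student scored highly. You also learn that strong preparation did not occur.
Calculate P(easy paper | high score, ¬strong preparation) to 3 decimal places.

P(easy paper | high score, ¬strong preparation) ≈ 0.969

Sum P(high score|·) weighted by the priors over both values of easy paper:
  P(high score | ¬strong preparation) = 0.01·0.67 + 0.63·0.33
        = 0.006700 + 0.207900 = 0.214600
The terms with easy paper present sum to 0.207900, so
  P(easy paper | high score, ¬strong preparation) = 0.207900 / 0.214600 ≈ 0.969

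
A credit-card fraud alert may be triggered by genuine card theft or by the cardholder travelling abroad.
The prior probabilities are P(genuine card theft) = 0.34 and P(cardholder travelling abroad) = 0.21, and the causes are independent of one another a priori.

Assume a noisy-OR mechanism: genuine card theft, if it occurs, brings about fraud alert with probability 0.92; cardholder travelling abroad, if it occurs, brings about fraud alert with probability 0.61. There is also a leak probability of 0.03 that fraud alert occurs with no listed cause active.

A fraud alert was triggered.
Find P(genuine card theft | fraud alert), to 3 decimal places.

P(genuine card theft | fraud alert) ≈ 0.757

Under noisy-OR, P(fraud alert | causes) = 1 − (1−0.03)·∏(1−qᵢ) over the active causes.
P(fraud alert) = 0.03×0.66×0.79 + 0.6217×0.66×0.21 + 0.9224×0.34×0.79 + 0.969736×0.34×0.21 = 0.015642 + 0.086168 + 0.247757 + 0.069239 = 0.418806
The genuine card theft-present share is 0.247757 + 0.069239 = 0.316996.
So P(genuine card theft | fraud alert) = 0.316996/0.418806 ≈ 0.757.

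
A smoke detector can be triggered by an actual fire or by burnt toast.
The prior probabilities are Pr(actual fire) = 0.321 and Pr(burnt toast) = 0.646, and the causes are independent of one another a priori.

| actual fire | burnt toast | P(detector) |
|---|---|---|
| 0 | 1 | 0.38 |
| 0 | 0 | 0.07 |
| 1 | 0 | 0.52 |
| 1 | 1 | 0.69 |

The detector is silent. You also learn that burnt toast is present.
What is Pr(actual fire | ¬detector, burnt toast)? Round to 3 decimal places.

Pr(actual fire | ¬detector, burnt toast) ≈ 0.191

Enumerate both values of actual fire and weight by the priors:
  P(¬detector | burnt toast) = 0.62×0.679 + 0.31×0.321
        = 0.420980 + 0.099510 = 0.520490
Configurations with actual fire contribute 0.099510, so
  P(actual fire | ¬detector, burnt toast) = 0.099510 / 0.520490 ≈ 0.191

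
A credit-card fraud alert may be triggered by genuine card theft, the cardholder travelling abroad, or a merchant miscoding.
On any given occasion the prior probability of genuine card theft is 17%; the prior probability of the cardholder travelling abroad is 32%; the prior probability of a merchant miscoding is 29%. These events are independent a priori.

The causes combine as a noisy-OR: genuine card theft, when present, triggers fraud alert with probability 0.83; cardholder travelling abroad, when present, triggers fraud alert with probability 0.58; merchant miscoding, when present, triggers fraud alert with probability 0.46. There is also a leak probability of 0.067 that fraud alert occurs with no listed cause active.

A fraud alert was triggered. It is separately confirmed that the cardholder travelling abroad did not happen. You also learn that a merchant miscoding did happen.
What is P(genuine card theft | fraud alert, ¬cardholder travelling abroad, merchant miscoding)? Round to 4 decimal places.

Under noisy-OR, P(fraud alert | causes) = 1 − (1−0.067)·∏(1−qᵢ) over the active causes.
P(fraud alert | ¬cardholder travelling abroad, merchant miscoding) = 0.49618·0.83 + 0.914351·0.17 = 0.411829 + 0.155440 = 0.567269
Of this, 0.155440 comes from 0.914351·0.17 (the genuine card theft=true cases).
Hence the posterior is 0.155440/0.567269 ≈ 0.2740.

P(genuine card theft | fraud alert, ¬cardholder travelling abroad, merchant miscoding) ≈ 0.2740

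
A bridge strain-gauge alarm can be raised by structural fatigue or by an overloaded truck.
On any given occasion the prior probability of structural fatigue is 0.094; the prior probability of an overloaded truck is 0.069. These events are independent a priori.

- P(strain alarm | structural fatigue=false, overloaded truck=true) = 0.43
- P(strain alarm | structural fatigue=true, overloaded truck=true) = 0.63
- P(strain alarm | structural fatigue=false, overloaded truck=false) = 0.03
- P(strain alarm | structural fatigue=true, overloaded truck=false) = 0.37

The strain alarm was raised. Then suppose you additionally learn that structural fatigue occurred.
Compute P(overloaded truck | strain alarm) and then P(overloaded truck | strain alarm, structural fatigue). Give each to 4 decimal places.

Numerator (weight on configurations with overloaded truck): 0.026881 + 0.004086 = 0.030967
The normalizing constant is 0.03*0.906*0.931 + 0.43*0.906*0.069 + 0.37*0.094*0.931 + 0.63*0.094*0.069 = 0.088652
Posterior = 0.030967 / 0.088652 ≈ 0.3493

Now condition on the additional information:
By total probability over both values of overloaded truck:
  P(strain alarm | structural fatigue) = 0.37×0.931 + 0.63×0.069
        = 0.344470 + 0.043470 = 0.387940
Keeping only the overloaded truck-present terms gives 0.043470, so
  P(overloaded truck | strain alarm, structural fatigue) = 0.043470 / 0.387940 ≈ 0.1121
Conditioning on structural fatigue lowers the posterior on overloaded truck: the classic explaining-away effect in a common-effect structure.

P(overloaded truck | strain alarm) ≈ 0.3493; P(overloaded truck | strain alarm, structural fatigue) ≈ 0.1121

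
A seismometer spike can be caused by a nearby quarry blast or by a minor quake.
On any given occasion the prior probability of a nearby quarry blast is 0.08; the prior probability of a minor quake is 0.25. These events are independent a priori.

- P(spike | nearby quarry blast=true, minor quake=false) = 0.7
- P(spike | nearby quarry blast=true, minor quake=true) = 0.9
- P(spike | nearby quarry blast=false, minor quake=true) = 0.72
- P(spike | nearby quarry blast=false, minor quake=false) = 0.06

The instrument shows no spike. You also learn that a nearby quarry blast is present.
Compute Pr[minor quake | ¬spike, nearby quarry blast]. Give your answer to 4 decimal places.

Pr[minor quake | ¬spike, nearby quarry blast] ≈ 0.1000

Enumerate both values of minor quake and weight by the priors:
  P(¬spike | nearby quarry blast) = 0.3*0.75 + 0.1*0.25
        = 0.225000 + 0.025000 = 0.250000
Configurations with minor quake contribute 0.025000, so
  P(minor quake | ¬spike, nearby quarry blast) = 0.025000 / 0.250000 ≈ 0.1000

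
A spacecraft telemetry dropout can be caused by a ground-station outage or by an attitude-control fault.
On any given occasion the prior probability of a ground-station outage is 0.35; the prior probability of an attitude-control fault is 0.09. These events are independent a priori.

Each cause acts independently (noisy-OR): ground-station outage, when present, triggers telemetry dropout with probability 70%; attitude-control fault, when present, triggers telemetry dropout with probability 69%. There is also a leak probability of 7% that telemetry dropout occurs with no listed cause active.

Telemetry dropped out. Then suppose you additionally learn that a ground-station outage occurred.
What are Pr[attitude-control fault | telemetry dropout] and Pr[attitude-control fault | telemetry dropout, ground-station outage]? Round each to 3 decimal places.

Under noisy-OR, P(telemetry dropout | causes) = 1 − (1−0.07)·∏(1−qᵢ) over the active causes.
P(telemetry dropout) = 0.07×0.65×0.91 + 0.7117×0.65×0.09 + 0.721×0.35×0.91 + 0.91351×0.35×0.09 = 0.041405 + 0.041634 + 0.229638 + 0.028776 = 0.341453
Of this, 0.070410 comes from 0.041634 + 0.028776 (the attitude-control fault=true cases).
So P(attitude-control fault | telemetry dropout) = 0.070410/0.341453 ≈ 0.206.

Now condition on the additional information:
Numerator (weight on configurations with attitude-control fault): 0.91351*0.09 = 0.082216
Denominator P(telemetry dropout | ground-station outage): 0.721*0.91 + 0.91351*0.09 = 0.738326
P(attitude-control fault | telemetry dropout, ground-station outage) = 0.082216/0.738326 ≈ 0.111
Conditioning on ground-station outage lowers the posterior on attitude-control fault: the classic explaining-away effect in a common-effect structure.

Pr[attitude-control fault | telemetry dropout] ≈ 0.206; Pr[attitude-control fault | telemetry dropout, ground-station outage] ≈ 0.111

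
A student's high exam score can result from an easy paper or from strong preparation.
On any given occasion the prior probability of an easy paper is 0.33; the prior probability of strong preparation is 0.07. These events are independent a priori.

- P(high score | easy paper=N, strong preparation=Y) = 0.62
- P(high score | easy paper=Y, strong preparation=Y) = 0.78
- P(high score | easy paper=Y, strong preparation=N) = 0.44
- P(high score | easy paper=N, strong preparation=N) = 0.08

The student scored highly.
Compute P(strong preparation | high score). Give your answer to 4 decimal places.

Sum P(high score|·) weighted by the priors over the 4 (easy paper, strong preparation) configurations:
  P(high score) = 0.08*0.67*0.93 + 0.62*0.67*0.07 + 0.44*0.33*0.93 + 0.78*0.33*0.07
        = 0.049848 + 0.029078 + 0.135036 + 0.018018 = 0.231980
Configurations with strong preparation contribute 0.047096, so
  P(strong preparation | high score) = 0.047096 / 0.231980 ≈ 0.2030

P(strong preparation | high score) ≈ 0.2030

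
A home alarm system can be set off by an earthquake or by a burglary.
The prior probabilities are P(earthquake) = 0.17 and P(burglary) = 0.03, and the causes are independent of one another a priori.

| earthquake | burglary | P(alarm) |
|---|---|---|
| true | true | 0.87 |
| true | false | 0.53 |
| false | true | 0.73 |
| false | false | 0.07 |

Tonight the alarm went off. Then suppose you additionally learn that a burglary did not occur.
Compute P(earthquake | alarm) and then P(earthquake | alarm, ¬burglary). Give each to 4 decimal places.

P(alarm) = 0.07×0.83×0.97 + 0.73×0.83×0.03 + 0.53×0.17×0.97 + 0.87×0.17×0.03 = 0.056357 + 0.018177 + 0.087397 + 0.004437 = 0.166368
Restricting to configurations with earthquake present: 0.087397 + 0.004437 = 0.091834.
Hence the posterior is 0.091834/0.166368 ≈ 0.5520.

With the extra evidence:
P(alarm | ¬burglary) = 0.07*0.83 + 0.53*0.17 = 0.058100 + 0.090100 = 0.148200
The earthquake-present share is 0.53*0.17 = 0.090100.
P(earthquake | alarm, ¬burglary) = 0.090100 / 0.148200 ≈ 0.6080
Ruling out burglary raises the posterior on earthquake — the flip side of explaining away.

P(earthquake | alarm) ≈ 0.5520; P(earthquake | alarm, ¬burglary) ≈ 0.6080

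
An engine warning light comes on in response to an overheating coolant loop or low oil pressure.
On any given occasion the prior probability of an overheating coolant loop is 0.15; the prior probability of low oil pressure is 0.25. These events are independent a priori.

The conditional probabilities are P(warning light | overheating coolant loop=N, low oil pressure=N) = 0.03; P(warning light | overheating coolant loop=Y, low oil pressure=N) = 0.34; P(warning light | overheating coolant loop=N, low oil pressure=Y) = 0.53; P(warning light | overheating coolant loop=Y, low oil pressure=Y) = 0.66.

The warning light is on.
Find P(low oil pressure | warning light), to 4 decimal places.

P(low oil pressure | warning light) ≈ 0.7054

Sum P(warning light|·) weighted by the priors over the 4 (overheating coolant loop, low oil pressure) configurations:
  P(warning light) = 0.03×0.85×0.75 + 0.53×0.85×0.25 + 0.34×0.15×0.75 + 0.66×0.15×0.25
        = 0.019125 + 0.112625 + 0.038250 + 0.024750 = 0.194750
The terms with low oil pressure present sum to 0.137375, so
  P(low oil pressure | warning light) = 0.137375 / 0.194750 ≈ 0.7054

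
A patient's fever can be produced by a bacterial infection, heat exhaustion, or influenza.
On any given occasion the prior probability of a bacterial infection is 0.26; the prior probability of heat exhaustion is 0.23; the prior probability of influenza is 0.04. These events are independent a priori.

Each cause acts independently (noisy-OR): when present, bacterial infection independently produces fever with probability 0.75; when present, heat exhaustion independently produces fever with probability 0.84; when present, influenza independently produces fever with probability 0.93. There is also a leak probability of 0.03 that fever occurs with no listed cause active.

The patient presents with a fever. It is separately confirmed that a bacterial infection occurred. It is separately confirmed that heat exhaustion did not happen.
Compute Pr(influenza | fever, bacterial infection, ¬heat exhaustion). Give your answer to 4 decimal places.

Under noisy-OR, P(fever | causes) = 1 − (1−0.03)·∏(1−qᵢ) over the active causes.
Enumerate both values of influenza and weight by the priors:
  P(fever | bacterial infection, ¬heat exhaustion) = 0.7575·0.96 + 0.983025·0.04
        = 0.727200 + 0.039321 = 0.766521
Configurations with influenza contribute 0.039321, so
  P(influenza | fever, bacterial infection, ¬heat exhaustion) = 0.039321 / 0.766521 ≈ 0.0513

Pr(influenza | fever, bacterial infection, ¬heat exhaustion) ≈ 0.0513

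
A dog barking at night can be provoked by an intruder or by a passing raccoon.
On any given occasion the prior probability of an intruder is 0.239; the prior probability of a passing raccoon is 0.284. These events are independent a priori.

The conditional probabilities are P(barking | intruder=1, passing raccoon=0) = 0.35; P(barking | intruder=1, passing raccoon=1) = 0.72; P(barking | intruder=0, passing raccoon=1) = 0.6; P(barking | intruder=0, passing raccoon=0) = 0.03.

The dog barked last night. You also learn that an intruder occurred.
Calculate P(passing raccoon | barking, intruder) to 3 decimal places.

Weight on passing raccoon=true, given the evidence: 0.72×0.284 = 0.204480
Normalizer over all consistent configurations: 0.35×0.716 + 0.72×0.284 = 0.455080
Posterior = 0.204480 / 0.455080 ≈ 0.449

P(passing raccoon | barking, intruder) ≈ 0.449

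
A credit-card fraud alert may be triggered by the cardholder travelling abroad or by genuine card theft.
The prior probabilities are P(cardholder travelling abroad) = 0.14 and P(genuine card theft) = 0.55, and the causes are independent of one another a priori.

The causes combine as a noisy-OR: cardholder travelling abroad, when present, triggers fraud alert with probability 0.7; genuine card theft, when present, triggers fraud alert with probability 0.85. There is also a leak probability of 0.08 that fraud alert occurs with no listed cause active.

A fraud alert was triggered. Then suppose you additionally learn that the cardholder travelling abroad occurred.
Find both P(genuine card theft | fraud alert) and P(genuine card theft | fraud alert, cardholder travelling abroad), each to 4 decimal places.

Under noisy-OR, P(fraud alert | causes) = 1 − (1−0.08)·∏(1−qᵢ) over the active causes.
Weight on genuine card theft=true, given the evidence: 0.407726 + 0.073812 = 0.481538
Denominator P(fraud alert): 0.08×0.86×0.45 + 0.862×0.86×0.55 + 0.724×0.14×0.45 + 0.9586×0.14×0.55 = 0.558110
Posterior = 0.481538 / 0.558110 ≈ 0.8628

Now condition on the additional information:
Numerator (weight on configurations with genuine card theft): 0.9586*0.55 = 0.527230
Denominator P(fraud alert | cardholder travelling abroad): 0.724*0.45 + 0.9586*0.55 = 0.853030
Posterior = 0.527230 / 0.853030 ≈ 0.6181

P(genuine card theft | fraud alert) ≈ 0.8628; P(genuine card theft | fraud alert, cardholder travelling abroad) ≈ 0.6181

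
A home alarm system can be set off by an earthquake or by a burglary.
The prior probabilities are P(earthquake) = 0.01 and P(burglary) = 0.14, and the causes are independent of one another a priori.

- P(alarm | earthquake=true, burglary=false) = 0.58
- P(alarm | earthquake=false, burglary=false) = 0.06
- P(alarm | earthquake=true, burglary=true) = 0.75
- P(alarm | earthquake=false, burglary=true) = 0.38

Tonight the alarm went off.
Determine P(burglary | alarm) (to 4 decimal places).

Weight on burglary=true, given the evidence: 0.052668 + 0.001050 = 0.053718
Denominator P(alarm): 0.06×0.99×0.86 + 0.38×0.99×0.14 + 0.58×0.01×0.86 + 0.75×0.01×0.14 = 0.109790
P(burglary | alarm) = 0.053718/0.109790 ≈ 0.4893

P(burglary | alarm) ≈ 0.4893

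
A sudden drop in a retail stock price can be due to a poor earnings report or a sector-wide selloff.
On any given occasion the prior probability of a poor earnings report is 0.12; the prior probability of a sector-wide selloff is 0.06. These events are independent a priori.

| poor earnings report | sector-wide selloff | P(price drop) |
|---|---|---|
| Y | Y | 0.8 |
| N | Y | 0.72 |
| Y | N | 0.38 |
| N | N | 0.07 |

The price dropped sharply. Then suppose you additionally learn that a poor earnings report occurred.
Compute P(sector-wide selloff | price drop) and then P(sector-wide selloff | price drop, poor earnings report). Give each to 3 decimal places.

Sum P(price drop|·) weighted by the priors over the 4 (poor earnings report, sector-wide selloff) configurations:
  P(price drop) = 0.07*0.88*0.94 + 0.72*0.88*0.06 + 0.38*0.12*0.94 + 0.8*0.12*0.06
        = 0.057904 + 0.038016 + 0.042864 + 0.005760 = 0.144544
Configurations with sector-wide selloff contribute 0.043776, so
  P(sector-wide selloff | price drop) = 0.043776 / 0.144544 ≈ 0.303

With the extra evidence:
Enumerate both values of sector-wide selloff and weight by the priors:
  P(price drop | poor earnings report) = 0.38·0.94 + 0.8·0.06
        = 0.357200 + 0.048000 = 0.405200
Keeping only the sector-wide selloff-present terms gives 0.048000, so
  P(sector-wide selloff | price drop, poor earnings report) = 0.048000 / 0.405200 ≈ 0.118
The drop from 0.303 to 0.118 is the explaining-away (discounting) effect.

P(sector-wide selloff | price drop) ≈ 0.303; P(sector-wide selloff | price drop, poor earnings report) ≈ 0.118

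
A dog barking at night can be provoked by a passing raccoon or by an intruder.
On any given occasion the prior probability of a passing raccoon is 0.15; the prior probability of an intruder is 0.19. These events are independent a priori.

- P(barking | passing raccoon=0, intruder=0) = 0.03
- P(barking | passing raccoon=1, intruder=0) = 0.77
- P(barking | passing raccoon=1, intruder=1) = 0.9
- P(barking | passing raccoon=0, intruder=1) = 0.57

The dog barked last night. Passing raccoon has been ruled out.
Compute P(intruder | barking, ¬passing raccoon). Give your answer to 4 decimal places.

Weight on intruder=true, given the evidence: 0.57×0.19 = 0.108300
The normalizing constant is 0.03×0.81 + 0.57×0.19 = 0.132600
Posterior = 0.108300 / 0.132600 ≈ 0.8167

P(intruder | barking, ¬passing raccoon) ≈ 0.8167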